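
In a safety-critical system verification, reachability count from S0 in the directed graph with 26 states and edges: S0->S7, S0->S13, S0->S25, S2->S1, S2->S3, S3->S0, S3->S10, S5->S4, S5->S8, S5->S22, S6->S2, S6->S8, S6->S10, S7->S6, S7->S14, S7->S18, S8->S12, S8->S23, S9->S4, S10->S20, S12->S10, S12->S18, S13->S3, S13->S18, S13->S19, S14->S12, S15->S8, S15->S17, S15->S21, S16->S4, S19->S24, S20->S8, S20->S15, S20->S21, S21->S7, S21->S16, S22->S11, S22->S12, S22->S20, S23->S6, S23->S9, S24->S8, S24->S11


BFS from S0:
  layer 0: {S0}
  layer 1: {S7, S13, S25}
  layer 2: {S3, S6, S14, S18, S19}
  layer 3: {S2, S8, S10, S12, S24}
  layer 4: {S1, S11, S20, S23}
  layer 5: {S9, S15, S21}
  layer 6: {S4, S16, S17}
Reachable set: {S0, S1, S2, S3, S4, S6, S7, S8, S9, S10, S11, S12, S13, S14, S15, S16, S17, S18, S19, S20, S21, S23, S24, S25}
Count = 24

24


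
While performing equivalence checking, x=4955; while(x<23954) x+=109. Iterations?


Step 1: x goes from 4955 toward 23954 by 109; the body runs while x<23954, so iterations = ceil((bound-start)/step)
Step 2: Distance=18999
Step 3: ceil(18999/109)=175

175


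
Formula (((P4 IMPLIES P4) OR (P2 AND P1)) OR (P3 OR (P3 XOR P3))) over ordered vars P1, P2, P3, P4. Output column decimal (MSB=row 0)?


Formula: (((P4 IMPLIES P4) OR (P2 AND P1)) OR (P3 OR (P3 XOR P3))) over P1, P2, P3, P4 (16 rows)
Evaluate each row (bits = P1,P2,P3,P4, MSB first):
  row 0 [0000]: (((0 IMPLIES 0) OR (0 AND 0)) OR (0 OR (0 XOR 0))) -> 1
  row 1 [0001]: (((1 IMPLIES 1) OR (0 AND 0)) OR (0 OR (0 XOR 0))) -> 1
  row 2 [0010]: (((0 IMPLIES 0) OR (0 AND 0)) OR (1 OR (1 XOR 1))) -> 1
  row 3 [0011]: (((1 IMPLIES 1) OR (0 AND 0)) OR (1 OR (1 XOR 1))) -> 1
  row 4 [0100]: (((0 IMPLIES 0) OR (1 AND 0)) OR (0 OR (0 XOR 0))) -> 1
  row 5 [0101]: (((1 IMPLIES 1) OR (1 AND 0)) OR (0 OR (0 XOR 0))) -> 1
  row 6 [0110]: (((0 IMPLIES 0) OR (1 AND 0)) OR (1 OR (1 XOR 1))) -> 1
  row 7 [0111]: (((1 IMPLIES 1) OR (1 AND 0)) OR (1 OR (1 XOR 1))) -> 1
  row 8 [1000]: (((0 IMPLIES 0) OR (0 AND 1)) OR (0 OR (0 XOR 0))) -> 1
  row 9 [1001]: (((1 IMPLIES 1) OR (0 AND 1)) OR (0 OR (0 XOR 0))) -> 1
  row 10 [1010]: (((0 IMPLIES 0) OR (0 AND 1)) OR (1 OR (1 XOR 1))) -> 1
  row 11 [1011]: (((1 IMPLIES 1) OR (0 AND 1)) OR (1 OR (1 XOR 1))) -> 1
  row 12 [1100]: (((0 IMPLIES 0) OR (1 AND 1)) OR (0 OR (0 XOR 0))) -> 1
  row 13 [1101]: (((1 IMPLIES 1) OR (1 AND 1)) OR (0 OR (0 XOR 0))) -> 1
  row 14 [1110]: (((0 IMPLIES 0) OR (1 AND 1)) OR (1 OR (1 XOR 1))) -> 1
  row 15 [1111]: (((1 IMPLIES 1) OR (1 AND 1)) OR (1 OR (1 XOR 1))) -> 1
Full result column, 4 rows per line (P1,P2 fixed per line; P3,P4 runs 00..11 left to right):
  rows 0-3 [P1,P2=00]: 1111  = hex F
  rows 4-7 [P1,P2=01]: 1111  = hex F
  rows 8-11 [P1,P2=10]: 1111  = hex F
  rows 12-15 [P1,P2=11]: 1111  = hex F
Output column (row 0 .. row 15) = 1111111111111111
Output column grouped in 4s = 1111 1111 1111 1111 = 0xFFFF
Convert to decimal digit by digit (value = value*16 + digit):
  F -> 15
  15*16 + 15 (F) = 255
  255*16 + 15 (F) = 4095
  4095*16 + 15 (F) = 65535
Decimal = 65535

65535


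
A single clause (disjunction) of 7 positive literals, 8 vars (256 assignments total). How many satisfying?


Step 1: Total=2^8=256
Step 2: Unsat when all 7 false: 2^1=2
Step 3: Sat=256-2=254

254


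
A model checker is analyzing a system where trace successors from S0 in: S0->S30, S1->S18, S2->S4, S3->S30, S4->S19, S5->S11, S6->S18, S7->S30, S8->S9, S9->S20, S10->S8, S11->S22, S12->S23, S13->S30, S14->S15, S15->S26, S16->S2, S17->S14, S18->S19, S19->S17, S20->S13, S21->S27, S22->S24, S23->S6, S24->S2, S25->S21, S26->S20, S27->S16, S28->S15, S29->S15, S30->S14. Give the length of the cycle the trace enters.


Trace from S0 until a state repeats:
  S0 -> S30 -> S14 -> S15 -> S26 -> S20 -> S13 -> S30
S30 first seen at step 1, revisited at step 7.
Cycle length = 7 - 1 = 6

6


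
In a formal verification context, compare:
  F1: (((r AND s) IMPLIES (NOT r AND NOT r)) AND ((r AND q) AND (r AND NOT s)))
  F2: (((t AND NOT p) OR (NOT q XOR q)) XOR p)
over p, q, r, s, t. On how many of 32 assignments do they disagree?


F1 = (((r AND s) IMPLIES (NOT r AND NOT r)) AND ((r AND q) AND (r AND NOT s)))
F2 = (((t AND NOT p) OR (NOT q XOR q)) XOR p)
Evaluate both on each of 32 rows (bits = p,q,r,s,t):
  row 0 [00000]: F1=0 F2=1 (differ) -> 1
  row 1 [00001]: F1=0 F2=1 (differ) -> 1
  row 2 [00010]: F1=0 F2=1 (differ) -> 1
  row 3 [00011]: F1=0 F2=1 (differ) -> 1
  row 4 [00100]: F1=0 F2=1 (differ) -> 1
  row 5 [00101]: F1=0 F2=1 (differ) -> 1
  row 6 [00110]: F1=0 F2=1 (differ) -> 1
  row 7 [00111]: F1=0 F2=1 (differ) -> 1
  row 8 [01000]: F1=0 F2=1 (differ) -> 1
  row 9 [01001]: F1=0 F2=1 (differ) -> 1
  row 10 [01010]: F1=0 F2=1 (differ) -> 1
  row 11 [01011]: F1=0 F2=1 (differ) -> 1
  row 12 [01100]: F1=1 F2=1 -> 0
  row 13 [01101]: F1=1 F2=1 -> 0
  row 14 [01110]: F1=0 F2=1 (differ) -> 1
  row 15 [01111]: F1=0 F2=1 (differ) -> 1
  row 16 [10000]: F1=0 F2=0 -> 0
  row 17 [10001]: F1=0 F2=0 -> 0
  row 18 [10010]: F1=0 F2=0 -> 0
  row 19 [10011]: F1=0 F2=0 -> 0
  row 20 [10100]: F1=0 F2=0 -> 0
  row 21 [10101]: F1=0 F2=0 -> 0
  row 22 [10110]: F1=0 F2=0 -> 0
  row 23 [10111]: F1=0 F2=0 -> 0
  row 24 [11000]: F1=0 F2=0 -> 0
  row 25 [11001]: F1=0 F2=0 -> 0
  row 26 [11010]: F1=0 F2=0 -> 0
  row 27 [11011]: F1=0 F2=0 -> 0
  row 28 [11100]: F1=1 F2=0 (differ) -> 1
  row 29 [11101]: F1=1 F2=0 (differ) -> 1
  row 30 [11110]: F1=0 F2=0 -> 0
  row 31 [11111]: F1=0 F2=0 -> 0
Full result column, 8 rows per line (p,q fixed per line; r,s,t runs 000..111 left to right):
  rows 0-7 [p,q=00]: 11111111  (ones: 8)
  rows 8-15 [p,q=01]: 11110011  (ones: 6)
  rows 16-23 [p,q=10]: 00000000  (ones: 0)
  rows 24-31 [p,q=11]: 00001100  (ones: 2)
Disagreements = 8+6+0+2 = 16

16


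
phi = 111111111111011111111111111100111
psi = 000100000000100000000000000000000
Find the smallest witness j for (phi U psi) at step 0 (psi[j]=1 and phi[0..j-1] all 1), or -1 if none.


(phi U psi) at 0: need smallest j with psi[j]=1 and phi[i]=1 for all i in [0,j).
Scan from step 0:
  step 0: phi=1, psi=0 -> continue
  step 1: phi=1, psi=0 -> continue
  step 2: phi=1, psi=0 -> continue
  step 3: psi=1 and phi held for [0,3) -> witness found
Witness step = 3

3


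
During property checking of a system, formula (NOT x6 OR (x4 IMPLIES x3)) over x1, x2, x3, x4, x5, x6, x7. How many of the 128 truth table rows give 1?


Formula: (NOT x6 OR (x4 IMPLIES x3)) over 7 vars (128 rows)
Evaluate each row (x1, x2, x3, x4, x5, x6, x7 as bits, MSB first):
  row 0 [0000000]: (NOT 0 OR (0 IMPLIES 0)) -> 1
  row 1 [0000001]: (NOT 0 OR (0 IMPLIES 0)) -> 1
  row 2 [0000010]: (NOT 1 OR (0 IMPLIES 0)) -> 1
  row 3 [0000011]: (NOT 1 OR (0 IMPLIES 0)) -> 1
  row 4 [0000100]: (NOT 0 OR (0 IMPLIES 0)) -> 1
  (every remaining row is evaluated the same way; all 128 results are listed next)
Full result column, 8 rows per line (x1,x2,x3,x4 fixed per line; x5,x6,x7 runs 000..111 left to right):
  rows 0-7 [x1,x2,x3,x4=0000]: 11111111  (ones: 8)
  rows 8-15 [x1,x2,x3,x4=0001]: 11001100  (ones: 4)
  rows 16-23 [x1,x2,x3,x4=0010]: 11111111  (ones: 8)
  rows 24-31 [x1,x2,x3,x4=0011]: 11111111  (ones: 8)
  rows 32-39 [x1,x2,x3,x4=0100]: 11111111  (ones: 8)
  rows 40-47 [x1,x2,x3,x4=0101]: 11001100  (ones: 4)
  rows 48-55 [x1,x2,x3,x4=0110]: 11111111  (ones: 8)
  rows 56-63 [x1,x2,x3,x4=0111]: 11111111  (ones: 8)
  rows 64-71 [x1,x2,x3,x4=1000]: 11111111  (ones: 8)
  rows 72-79 [x1,x2,x3,x4=1001]: 11001100  (ones: 4)
  rows 80-87 [x1,x2,x3,x4=1010]: 11111111  (ones: 8)
  rows 88-95 [x1,x2,x3,x4=1011]: 11111111  (ones: 8)
  rows 96-103 [x1,x2,x3,x4=1100]: 11111111  (ones: 8)
  rows 104-111 [x1,x2,x3,x4=1101]: 11001100  (ones: 4)
  rows 112-119 [x1,x2,x3,x4=1110]: 11111111  (ones: 8)
  rows 120-127 [x1,x2,x3,x4=1111]: 11111111  (ones: 8)
Count of 1-rows = 8+4+8+8+8+4+8+8+8+4+8+8+8+4+8+8 = 112

112


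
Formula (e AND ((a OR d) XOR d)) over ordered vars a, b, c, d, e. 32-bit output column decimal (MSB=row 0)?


Formula: (e AND ((a OR d) XOR d)) over a, b, c, d, e (32 rows)
Evaluate each row (bits = a,b,c,d,e, MSB first):
  row 0 [00000]: (0 AND ((0 OR 0) XOR 0)) -> 0
  row 1 [00001]: (1 AND ((0 OR 0) XOR 0)) -> 0
  row 2 [00010]: (0 AND ((0 OR 1) XOR 1)) -> 0
  row 3 [00011]: (1 AND ((0 OR 1) XOR 1)) -> 0
  row 4 [00100]: (0 AND ((0 OR 0) XOR 0)) -> 0
  row 5 [00101]: (1 AND ((0 OR 0) XOR 0)) -> 0
  row 6 [00110]: (0 AND ((0 OR 1) XOR 1)) -> 0
  row 7 [00111]: (1 AND ((0 OR 1) XOR 1)) -> 0
  row 8 [01000]: (0 AND ((0 OR 0) XOR 0)) -> 0
  row 9 [01001]: (1 AND ((0 OR 0) XOR 0)) -> 0
  row 10 [01010]: (0 AND ((0 OR 1) XOR 1)) -> 0
  row 11 [01011]: (1 AND ((0 OR 1) XOR 1)) -> 0
  row 12 [01100]: (0 AND ((0 OR 0) XOR 0)) -> 0
  row 13 [01101]: (1 AND ((0 OR 0) XOR 0)) -> 0
  row 14 [01110]: (0 AND ((0 OR 1) XOR 1)) -> 0
  row 15 [01111]: (1 AND ((0 OR 1) XOR 1)) -> 0
  row 16 [10000]: (0 AND ((1 OR 0) XOR 0)) -> 0
  row 17 [10001]: (1 AND ((1 OR 0) XOR 0)) -> 1
  row 18 [10010]: (0 AND ((1 OR 1) XOR 1)) -> 0
  row 19 [10011]: (1 AND ((1 OR 1) XOR 1)) -> 0
  row 20 [10100]: (0 AND ((1 OR 0) XOR 0)) -> 0
  row 21 [10101]: (1 AND ((1 OR 0) XOR 0)) -> 1
  row 22 [10110]: (0 AND ((1 OR 1) XOR 1)) -> 0
  row 23 [10111]: (1 AND ((1 OR 1) XOR 1)) -> 0
  row 24 [11000]: (0 AND ((1 OR 0) XOR 0)) -> 0
  row 25 [11001]: (1 AND ((1 OR 0) XOR 0)) -> 1
  row 26 [11010]: (0 AND ((1 OR 1) XOR 1)) -> 0
  row 27 [11011]: (1 AND ((1 OR 1) XOR 1)) -> 0
  row 28 [11100]: (0 AND ((1 OR 0) XOR 0)) -> 0
  row 29 [11101]: (1 AND ((1 OR 0) XOR 0)) -> 1
  row 30 [11110]: (0 AND ((1 OR 1) XOR 1)) -> 0
  row 31 [11111]: (1 AND ((1 OR 1) XOR 1)) -> 0
Full result column, 4 rows per line (a,b,c fixed per line; d,e runs 00..11 left to right):
  rows 0-3 [a,b,c=000]: 0000  = hex 0
  rows 4-7 [a,b,c=001]: 0000  = hex 0
  rows 8-11 [a,b,c=010]: 0000  = hex 0
  rows 12-15 [a,b,c=011]: 0000  = hex 0
  rows 16-19 [a,b,c=100]: 0100  = hex 4
  rows 20-23 [a,b,c=101]: 0100  = hex 4
  rows 24-27 [a,b,c=110]: 0100  = hex 4
  rows 28-31 [a,b,c=111]: 0100  = hex 4
Output column (row 0 .. row 31) = 00000000000000000100010001000100
Output column grouped in 4s = 0000 0000 0000 0000 0100 0100 0100 0100 = 0x00004444
Convert to decimal digit by digit (value = value*16 + digit):
  0 -> 0
  0*16 + 0 = 0
  0*16 + 0 = 0
  0*16 + 0 = 0
  0*16 + 4 = 4
  4*16 + 4 = 68
  68*16 + 4 = 1092
  1092*16 + 4 = 17476
Decimal = 17476

17476


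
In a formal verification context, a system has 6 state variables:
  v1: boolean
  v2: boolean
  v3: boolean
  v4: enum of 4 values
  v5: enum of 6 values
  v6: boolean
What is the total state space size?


State space = product of domain sizes of all variables.
Domain sizes:
  v1 (boolean): 2
  v2 (boolean): 2
  v3 (boolean): 2
  v4 (enum of 4 values): 4
  v5 (enum of 6 values): 6
  v6 (boolean): 2
Product = 2 * 2 * 2 * 4 * 6 * 2 = 384

384


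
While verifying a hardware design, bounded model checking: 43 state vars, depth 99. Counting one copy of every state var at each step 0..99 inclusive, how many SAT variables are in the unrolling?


BMC unrolls to depth k, creating one copy of each state var for steps 0..k.
Step count = 99 + 1 = 100 (steps 0 through 99)
Vars per step = 43
Total = 43 * 100 = 4300

4300


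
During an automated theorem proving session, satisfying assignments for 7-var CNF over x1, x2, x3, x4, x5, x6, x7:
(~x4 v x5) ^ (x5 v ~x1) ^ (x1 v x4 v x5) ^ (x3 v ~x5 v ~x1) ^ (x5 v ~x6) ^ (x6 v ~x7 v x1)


CNF with 6 clauses over 7 vars (128 assignments).
An assignment satisfies CNF iff every clause has >=1 true literal.
Check each row (bits = x1,x2,x3,x4,x5,x6,x7; clause T/F shown):
  row 0 [0000000]: clauses=TTFTTT -> 0
  row 1 [0000001]: clauses=TTFTTF -> 0
  row 2 [0000010]: clauses=TTFTFT -> 0
  row 3 [0000011]: clauses=TTFTFT -> 0
  row 4 [0000100]: clauses=TTTTTT -> 1
  (every remaining row is evaluated the same way; all 128 results are listed next)
Full result column, 8 rows per line (x1,x2,x3,x4 fixed per line; x5,x6,x7 runs 000..111 left to right):
  rows 0-7 [x1,x2,x3,x4=0000]: 00001011  (ones: 3)
  rows 8-15 [x1,x2,x3,x4=0001]: 00001011  (ones: 3)
  rows 16-23 [x1,x2,x3,x4=0010]: 00001011  (ones: 3)
  rows 24-31 [x1,x2,x3,x4=0011]: 00001011  (ones: 3)
  rows 32-39 [x1,x2,x3,x4=0100]: 00001011  (ones: 3)
  rows 40-47 [x1,x2,x3,x4=0101]: 00001011  (ones: 3)
  rows 48-55 [x1,x2,x3,x4=0110]: 00001011  (ones: 3)
  rows 56-63 [x1,x2,x3,x4=0111]: 00001011  (ones: 3)
  rows 64-71 [x1,x2,x3,x4=1000]: 00000000  (ones: 0)
  rows 72-79 [x1,x2,x3,x4=1001]: 00000000  (ones: 0)
  rows 80-87 [x1,x2,x3,x4=1010]: 00001111  (ones: 4)
  rows 88-95 [x1,x2,x3,x4=1011]: 00001111  (ones: 4)
  rows 96-103 [x1,x2,x3,x4=1100]: 00000000  (ones: 0)
  rows 104-111 [x1,x2,x3,x4=1101]: 00000000  (ones: 0)
  rows 112-119 [x1,x2,x3,x4=1110]: 00001111  (ones: 4)
  rows 120-127 [x1,x2,x3,x4=1111]: 00001111  (ones: 4)
Satisfying assignments = 3+3+3+3+3+3+3+3+0+0+4+4+0+0+4+4 = 40

40


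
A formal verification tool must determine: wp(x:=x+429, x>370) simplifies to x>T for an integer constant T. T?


Formula: wp(x:=E, P) = P[E/x] (substitute E for x in postcondition)
Step 1: Postcondition: x>370
Step 2: Substitute x+429 for x: x+429>370
Step 3: Solve for x: x > 370-429 = -59

-59


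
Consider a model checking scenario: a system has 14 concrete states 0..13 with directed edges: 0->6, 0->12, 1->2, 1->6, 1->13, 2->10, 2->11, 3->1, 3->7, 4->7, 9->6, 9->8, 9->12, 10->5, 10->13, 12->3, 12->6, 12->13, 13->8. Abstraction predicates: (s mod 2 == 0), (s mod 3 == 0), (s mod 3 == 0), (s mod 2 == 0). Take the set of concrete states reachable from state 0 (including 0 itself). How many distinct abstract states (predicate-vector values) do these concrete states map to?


BFS from 0:
Concrete reachable: {0, 1, 2, 3, 5, 6, 7, 8, 10, 11, 12, 13}
Abstract via predicates (s mod 2 == 0), (s mod 3 == 0), (s mod 3 == 0), (s mod 2 == 0):
  (0,0,0,0) <- {1, 5, 7, 11, 13}
  (0,1,1,0) <- {3}
  (1,0,0,1) <- {2, 8, 10}
  (1,1,1,1) <- {0, 6, 12}
Distinct abstract states = 4

4


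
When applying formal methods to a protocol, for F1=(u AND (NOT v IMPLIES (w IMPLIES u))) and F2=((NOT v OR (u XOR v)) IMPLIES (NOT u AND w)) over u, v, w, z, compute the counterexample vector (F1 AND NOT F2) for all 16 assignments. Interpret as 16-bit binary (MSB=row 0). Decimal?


F1 = (u AND (NOT v IMPLIES (w IMPLIES u)))
F2 = ((NOT v OR (u XOR v)) IMPLIES (NOT u AND w))
Counterexample to F1=>F2 is where F1=1 and F2=0.
Evaluate each row (bits = u,v,w,z, MSB first):
  row 0 [0000]: F1=0 F2=0 -> F1&~F2 -> 0
  row 1 [0001]: F1=0 F2=0 -> F1&~F2 -> 0
  row 2 [0010]: F1=0 F2=1 -> F1&~F2 -> 0
  row 3 [0011]: F1=0 F2=1 -> F1&~F2 -> 0
  row 4 [0100]: F1=0 F2=0 -> F1&~F2 -> 0
  row 5 [0101]: F1=0 F2=0 -> F1&~F2 -> 0
  row 6 [0110]: F1=0 F2=1 -> F1&~F2 -> 0
  row 7 [0111]: F1=0 F2=1 -> F1&~F2 -> 0
  row 8 [1000]: F1=1 F2=0 -> F1&~F2 -> 1
  row 9 [1001]: F1=1 F2=0 -> F1&~F2 -> 1
  row 10 [1010]: F1=1 F2=0 -> F1&~F2 -> 1
  row 11 [1011]: F1=1 F2=0 -> F1&~F2 -> 1
  row 12 [1100]: F1=1 F2=1 -> F1&~F2 -> 0
  row 13 [1101]: F1=1 F2=1 -> F1&~F2 -> 0
  row 14 [1110]: F1=1 F2=1 -> F1&~F2 -> 0
  row 15 [1111]: F1=1 F2=1 -> F1&~F2 -> 0
Full result column, 4 rows per line (u,v fixed per line; w,z runs 00..11 left to right):
  rows 0-3 [u,v=00]: 0000  = hex 0
  rows 4-7 [u,v=01]: 0000  = hex 0
  rows 8-11 [u,v=10]: 1111  = hex F
  rows 12-15 [u,v=11]: 0000  = hex 0
Counterexample vector (row 0 .. row 15) = 0000000011110000
Output column grouped in 4s = 0000 0000 1111 0000 = 0x00F0
Convert to decimal digit by digit (value = value*16 + digit):
  0 -> 0
  0*16 + 0 = 0
  0*16 + 15 (F) = 15
  15*16 + 0 = 240
Decimal = 240

240


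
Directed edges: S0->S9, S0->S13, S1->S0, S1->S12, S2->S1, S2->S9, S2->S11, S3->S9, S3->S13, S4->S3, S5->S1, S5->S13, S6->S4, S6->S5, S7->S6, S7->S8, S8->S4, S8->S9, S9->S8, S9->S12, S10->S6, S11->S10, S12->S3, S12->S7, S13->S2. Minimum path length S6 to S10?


BFS layer-by-layer from S6:
  dist 0: {S6}
  dist 1: {S4, S5}
  dist 2: {S1, S3, S13}
  dist 3: {S0, S2, S9, S12}
  dist 4: {S7, S8, S11}
  dist 5: {S10}
  -> S10 reached at distance 5
Shortest path length = 5

5


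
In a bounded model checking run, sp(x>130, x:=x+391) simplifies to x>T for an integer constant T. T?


Formula: sp(P, x:=E) = exists old_x. (x = E[old_x/x]) AND P[old_x/x] (old_x is the value of x before the assignment; eliminate old_x by solving x = E[old_x/x] for old_x)
Step 1: Precondition P: x>130, i.e. old_x > 130
Step 2: Assignment gives x = old_x + 391, so old_x = x - 391
Step 3: Substitute into P: x - 391 > 130
Step 4: Simplify: x > 130+391 = 521

521


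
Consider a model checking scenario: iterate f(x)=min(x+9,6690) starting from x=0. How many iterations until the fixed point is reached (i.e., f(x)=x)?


Step 1: x=0, cap=6690, increment=9
Step 2: x grows by 9 each step until capped at 6690; fixed point is x=6690
Step 3: iterations = ceil(6690/9) = 744

744


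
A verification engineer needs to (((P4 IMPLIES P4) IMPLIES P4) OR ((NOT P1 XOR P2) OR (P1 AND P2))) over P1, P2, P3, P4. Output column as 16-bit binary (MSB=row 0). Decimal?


Formula: (((P4 IMPLIES P4) IMPLIES P4) OR ((NOT P1 XOR P2) OR (P1 AND P2))) over P1, P2, P3, P4 (16 rows)
Evaluate each row (bits = P1,P2,P3,P4, MSB first):
  row 0 [0000]: (((0 IMPLIES 0) IMPLIES 0) OR ((NOT 0 XOR 0) OR (0 AND 0))) -> 1
  row 1 [0001]: (((1 IMPLIES 1) IMPLIES 1) OR ((NOT 0 XOR 0) OR (0 AND 0))) -> 1
  row 2 [0010]: (((0 IMPLIES 0) IMPLIES 0) OR ((NOT 0 XOR 0) OR (0 AND 0))) -> 1
  row 3 [0011]: (((1 IMPLIES 1) IMPLIES 1) OR ((NOT 0 XOR 0) OR (0 AND 0))) -> 1
  row 4 [0100]: (((0 IMPLIES 0) IMPLIES 0) OR ((NOT 0 XOR 1) OR (0 AND 1))) -> 0
  row 5 [0101]: (((1 IMPLIES 1) IMPLIES 1) OR ((NOT 0 XOR 1) OR (0 AND 1))) -> 1
  row 6 [0110]: (((0 IMPLIES 0) IMPLIES 0) OR ((NOT 0 XOR 1) OR (0 AND 1))) -> 0
  row 7 [0111]: (((1 IMPLIES 1) IMPLIES 1) OR ((NOT 0 XOR 1) OR (0 AND 1))) -> 1
  row 8 [1000]: (((0 IMPLIES 0) IMPLIES 0) OR ((NOT 1 XOR 0) OR (1 AND 0))) -> 0
  row 9 [1001]: (((1 IMPLIES 1) IMPLIES 1) OR ((NOT 1 XOR 0) OR (1 AND 0))) -> 1
  row 10 [1010]: (((0 IMPLIES 0) IMPLIES 0) OR ((NOT 1 XOR 0) OR (1 AND 0))) -> 0
  row 11 [1011]: (((1 IMPLIES 1) IMPLIES 1) OR ((NOT 1 XOR 0) OR (1 AND 0))) -> 1
  row 12 [1100]: (((0 IMPLIES 0) IMPLIES 0) OR ((NOT 1 XOR 1) OR (1 AND 1))) -> 1
  row 13 [1101]: (((1 IMPLIES 1) IMPLIES 1) OR ((NOT 1 XOR 1) OR (1 AND 1))) -> 1
  row 14 [1110]: (((0 IMPLIES 0) IMPLIES 0) OR ((NOT 1 XOR 1) OR (1 AND 1))) -> 1
  row 15 [1111]: (((1 IMPLIES 1) IMPLIES 1) OR ((NOT 1 XOR 1) OR (1 AND 1))) -> 1
Full result column, 4 rows per line (P1,P2 fixed per line; P3,P4 runs 00..11 left to right):
  rows 0-3 [P1,P2=00]: 1111  = hex F
  rows 4-7 [P1,P2=01]: 0101  = hex 5
  rows 8-11 [P1,P2=10]: 0101  = hex 5
  rows 12-15 [P1,P2=11]: 1111  = hex F
Output column (row 0 .. row 15) = 1111010101011111
Output column grouped in 4s = 1111 0101 0101 1111 = 0xF55F
Convert to decimal digit by digit (value = value*16 + digit):
  F -> 15
  15*16 + 5 = 245
  245*16 + 5 = 3925
  3925*16 + 15 (F) = 62815
Decimal = 62815

62815


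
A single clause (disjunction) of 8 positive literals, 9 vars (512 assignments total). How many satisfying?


Step 1: Total=2^9=512
Step 2: Unsat when all 8 false: 2^1=2
Step 3: Sat=512-2=510

510


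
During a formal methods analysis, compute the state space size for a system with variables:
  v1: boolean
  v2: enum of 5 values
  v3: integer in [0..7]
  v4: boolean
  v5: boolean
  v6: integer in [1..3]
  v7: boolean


State space = product of domain sizes of all variables.
Domain sizes:
  v1 (boolean): 2
  v2 (enum of 5 values): 5
  v3 (integer in [0..7]): 8
  v4 (boolean): 2
  v5 (boolean): 2
  v6 (integer in [1..3]): 3
  v7 (boolean): 2
Product = 2 * 5 * 8 * 2 * 2 * 3 * 2 = 1920

1920


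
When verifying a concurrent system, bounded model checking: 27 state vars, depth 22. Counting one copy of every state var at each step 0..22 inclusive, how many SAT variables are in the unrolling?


BMC unrolls to depth k, creating one copy of each state var for steps 0..k.
Step count = 22 + 1 = 23 (steps 0 through 22)
Vars per step = 27
Total = 27 * 23 = 621

621


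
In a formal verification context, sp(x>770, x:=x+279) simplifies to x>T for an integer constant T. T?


Formula: sp(P, x:=E) = exists old_x. (x = E[old_x/x]) AND P[old_x/x] (old_x is the value of x before the assignment; eliminate old_x by solving x = E[old_x/x] for old_x)
Step 1: Precondition P: x>770, i.e. old_x > 770
Step 2: Assignment gives x = old_x + 279, so old_x = x - 279
Step 3: Substitute into P: x - 279 > 770
Step 4: Simplify: x > 770+279 = 1049

1049


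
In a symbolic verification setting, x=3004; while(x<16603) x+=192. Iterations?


Step 1: x goes from 3004 toward 16603 by 192; the body runs while x<16603, so iterations = ceil((bound-start)/step)
Step 2: Distance=13599
Step 3: ceil(13599/192)=71

71


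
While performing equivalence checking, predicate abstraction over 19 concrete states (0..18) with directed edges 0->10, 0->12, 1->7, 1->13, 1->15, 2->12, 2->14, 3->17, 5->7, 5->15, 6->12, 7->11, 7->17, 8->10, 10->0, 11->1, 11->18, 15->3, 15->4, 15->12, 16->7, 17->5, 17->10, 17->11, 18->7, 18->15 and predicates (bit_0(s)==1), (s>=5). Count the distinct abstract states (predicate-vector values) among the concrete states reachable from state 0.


BFS from 0:
Concrete reachable: {0, 10, 12}
Abstract via predicates (bit_0(s)==1), (s>=5):
  (0,0) <- {0}
  (0,1) <- {10, 12}
Distinct abstract states = 2

2


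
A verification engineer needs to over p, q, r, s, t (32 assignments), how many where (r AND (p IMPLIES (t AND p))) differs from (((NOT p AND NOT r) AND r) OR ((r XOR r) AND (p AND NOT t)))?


F1 = (r AND (p IMPLIES (t AND p)))
F2 = (((NOT p AND NOT r) AND r) OR ((r XOR r) AND (p AND NOT t)))
Evaluate both on each of 32 rows (bits = p,q,r,s,t):
  row 0 [00000]: F1=0 F2=0 -> 0
  row 1 [00001]: F1=0 F2=0 -> 0
  row 2 [00010]: F1=0 F2=0 -> 0
  row 3 [00011]: F1=0 F2=0 -> 0
  row 4 [00100]: F1=1 F2=0 (differ) -> 1
  row 5 [00101]: F1=1 F2=0 (differ) -> 1
  row 6 [00110]: F1=1 F2=0 (differ) -> 1
  row 7 [00111]: F1=1 F2=0 (differ) -> 1
  row 8 [01000]: F1=0 F2=0 -> 0
  row 9 [01001]: F1=0 F2=0 -> 0
  row 10 [01010]: F1=0 F2=0 -> 0
  row 11 [01011]: F1=0 F2=0 -> 0
  row 12 [01100]: F1=1 F2=0 (differ) -> 1
  row 13 [01101]: F1=1 F2=0 (differ) -> 1
  row 14 [01110]: F1=1 F2=0 (differ) -> 1
  row 15 [01111]: F1=1 F2=0 (differ) -> 1
  row 16 [10000]: F1=0 F2=0 -> 0
  row 17 [10001]: F1=0 F2=0 -> 0
  row 18 [10010]: F1=0 F2=0 -> 0
  row 19 [10011]: F1=0 F2=0 -> 0
  row 20 [10100]: F1=0 F2=0 -> 0
  row 21 [10101]: F1=1 F2=0 (differ) -> 1
  row 22 [10110]: F1=0 F2=0 -> 0
  row 23 [10111]: F1=1 F2=0 (differ) -> 1
  row 24 [11000]: F1=0 F2=0 -> 0
  row 25 [11001]: F1=0 F2=0 -> 0
  row 26 [11010]: F1=0 F2=0 -> 0
  row 27 [11011]: F1=0 F2=0 -> 0
  row 28 [11100]: F1=0 F2=0 -> 0
  row 29 [11101]: F1=1 F2=0 (differ) -> 1
  row 30 [11110]: F1=0 F2=0 -> 0
  row 31 [11111]: F1=1 F2=0 (differ) -> 1
Full result column, 8 rows per line (p,q fixed per line; r,s,t runs 000..111 left to right):
  rows 0-7 [p,q=00]: 00001111  (ones: 4)
  rows 8-15 [p,q=01]: 00001111  (ones: 4)
  rows 16-23 [p,q=10]: 00000101  (ones: 2)
  rows 24-31 [p,q=11]: 00000101  (ones: 2)
Disagreements = 4+4+2+2 = 12

12


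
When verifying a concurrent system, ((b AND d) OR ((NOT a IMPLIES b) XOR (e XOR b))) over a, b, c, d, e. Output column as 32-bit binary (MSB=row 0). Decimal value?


Formula: ((b AND d) OR ((NOT a IMPLIES b) XOR (e XOR b))) over a, b, c, d, e (32 rows)
Evaluate each row (bits = a,b,c,d,e, MSB first):
  row 0 [00000]: ((0 AND 0) OR ((NOT 0 IMPLIES 0) XOR (0 XOR 0))) -> 0
  row 1 [00001]: ((0 AND 0) OR ((NOT 0 IMPLIES 0) XOR (1 XOR 0))) -> 1
  row 2 [00010]: ((0 AND 1) OR ((NOT 0 IMPLIES 0) XOR (0 XOR 0))) -> 0
  row 3 [00011]: ((0 AND 1) OR ((NOT 0 IMPLIES 0) XOR (1 XOR 0))) -> 1
  row 4 [00100]: ((0 AND 0) OR ((NOT 0 IMPLIES 0) XOR (0 XOR 0))) -> 0
  row 5 [00101]: ((0 AND 0) OR ((NOT 0 IMPLIES 0) XOR (1 XOR 0))) -> 1
  row 6 [00110]: ((0 AND 1) OR ((NOT 0 IMPLIES 0) XOR (0 XOR 0))) -> 0
  row 7 [00111]: ((0 AND 1) OR ((NOT 0 IMPLIES 0) XOR (1 XOR 0))) -> 1
  row 8 [01000]: ((1 AND 0) OR ((NOT 0 IMPLIES 1) XOR (0 XOR 1))) -> 0
  row 9 [01001]: ((1 AND 0) OR ((NOT 0 IMPLIES 1) XOR (1 XOR 1))) -> 1
  row 10 [01010]: ((1 AND 1) OR ((NOT 0 IMPLIES 1) XOR (0 XOR 1))) -> 1
  row 11 [01011]: ((1 AND 1) OR ((NOT 0 IMPLIES 1) XOR (1 XOR 1))) -> 1
  row 12 [01100]: ((1 AND 0) OR ((NOT 0 IMPLIES 1) XOR (0 XOR 1))) -> 0
  row 13 [01101]: ((1 AND 0) OR ((NOT 0 IMPLIES 1) XOR (1 XOR 1))) -> 1
  row 14 [01110]: ((1 AND 1) OR ((NOT 0 IMPLIES 1) XOR (0 XOR 1))) -> 1
  row 15 [01111]: ((1 AND 1) OR ((NOT 0 IMPLIES 1) XOR (1 XOR 1))) -> 1
  row 16 [10000]: ((0 AND 0) OR ((NOT 1 IMPLIES 0) XOR (0 XOR 0))) -> 1
  row 17 [10001]: ((0 AND 0) OR ((NOT 1 IMPLIES 0) XOR (1 XOR 0))) -> 0
  row 18 [10010]: ((0 AND 1) OR ((NOT 1 IMPLIES 0) XOR (0 XOR 0))) -> 1
  row 19 [10011]: ((0 AND 1) OR ((NOT 1 IMPLIES 0) XOR (1 XOR 0))) -> 0
  row 20 [10100]: ((0 AND 0) OR ((NOT 1 IMPLIES 0) XOR (0 XOR 0))) -> 1
  row 21 [10101]: ((0 AND 0) OR ((NOT 1 IMPLIES 0) XOR (1 XOR 0))) -> 0
  row 22 [10110]: ((0 AND 1) OR ((NOT 1 IMPLIES 0) XOR (0 XOR 0))) -> 1
  row 23 [10111]: ((0 AND 1) OR ((NOT 1 IMPLIES 0) XOR (1 XOR 0))) -> 0
  row 24 [11000]: ((1 AND 0) OR ((NOT 1 IMPLIES 1) XOR (0 XOR 1))) -> 0
  row 25 [11001]: ((1 AND 0) OR ((NOT 1 IMPLIES 1) XOR (1 XOR 1))) -> 1
  row 26 [11010]: ((1 AND 1) OR ((NOT 1 IMPLIES 1) XOR (0 XOR 1))) -> 1
  row 27 [11011]: ((1 AND 1) OR ((NOT 1 IMPLIES 1) XOR (1 XOR 1))) -> 1
  row 28 [11100]: ((1 AND 0) OR ((NOT 1 IMPLIES 1) XOR (0 XOR 1))) -> 0
  row 29 [11101]: ((1 AND 0) OR ((NOT 1 IMPLIES 1) XOR (1 XOR 1))) -> 1
  row 30 [11110]: ((1 AND 1) OR ((NOT 1 IMPLIES 1) XOR (0 XOR 1))) -> 1
  row 31 [11111]: ((1 AND 1) OR ((NOT 1 IMPLIES 1) XOR (1 XOR 1))) -> 1
Full result column, 4 rows per line (a,b,c fixed per line; d,e runs 00..11 left to right):
  rows 0-3 [a,b,c=000]: 0101  = hex 5
  rows 4-7 [a,b,c=001]: 0101  = hex 5
  rows 8-11 [a,b,c=010]: 0111  = hex 7
  rows 12-15 [a,b,c=011]: 0111  = hex 7
  rows 16-19 [a,b,c=100]: 1010  = hex A
  rows 20-23 [a,b,c=101]: 1010  = hex A
  rows 24-27 [a,b,c=110]: 0111  = hex 7
  rows 28-31 [a,b,c=111]: 0111  = hex 7
Output column (row 0 .. row 31) = 01010101011101111010101001110111
Output column grouped in 4s = 0101 0101 0111 0111 1010 1010 0111 0111 = 0x5577AA77
Convert to decimal digit by digit (value = value*16 + digit):
  5 -> 5
  5*16 + 5 = 85
  85*16 + 7 = 1367
  1367*16 + 7 = 21879
  21879*16 + 10 (A) = 350074
  350074*16 + 10 (A) = 5601194
  5601194*16 + 7 = 89619111
  89619111*16 + 7 = 1433905783
Decimal = 1433905783

1433905783


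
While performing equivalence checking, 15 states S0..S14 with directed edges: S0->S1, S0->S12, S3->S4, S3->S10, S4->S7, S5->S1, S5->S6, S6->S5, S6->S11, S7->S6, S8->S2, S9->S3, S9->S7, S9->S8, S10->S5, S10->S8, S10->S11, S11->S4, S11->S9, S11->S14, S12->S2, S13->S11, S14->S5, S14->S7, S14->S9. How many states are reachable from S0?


BFS from S0:
  layer 0: {S0}
  layer 1: {S1, S12}
  layer 2: {S2}
Reachable set: {S0, S1, S2, S12}
Count = 4

4


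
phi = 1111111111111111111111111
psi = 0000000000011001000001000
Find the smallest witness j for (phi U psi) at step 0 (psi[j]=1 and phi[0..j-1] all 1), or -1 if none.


(phi U psi) at 0: need smallest j with psi[j]=1 and phi[i]=1 for all i in [0,j).
Scan from step 0:
  step 0: phi=1, psi=0 -> continue
  step 1: phi=1, psi=0 -> continue
  step 2: phi=1, psi=0 -> continue
  step 3: phi=1, psi=0 -> continue
  step 11: psi=1 and phi held for [0,11) -> witness found
Witness step = 11

11


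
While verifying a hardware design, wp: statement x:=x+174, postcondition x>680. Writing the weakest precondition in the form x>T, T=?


Formula: wp(x:=E, P) = P[E/x] (substitute E for x in postcondition)
Step 1: Postcondition: x>680
Step 2: Substitute x+174 for x: x+174>680
Step 3: Solve for x: x > 680-174 = 506

506


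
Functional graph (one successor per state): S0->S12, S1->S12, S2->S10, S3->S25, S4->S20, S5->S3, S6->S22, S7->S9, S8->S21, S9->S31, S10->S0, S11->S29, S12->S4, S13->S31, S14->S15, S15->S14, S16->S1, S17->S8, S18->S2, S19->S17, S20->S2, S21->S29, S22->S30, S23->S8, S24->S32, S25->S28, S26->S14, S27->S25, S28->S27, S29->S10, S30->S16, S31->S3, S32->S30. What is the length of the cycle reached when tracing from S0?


Trace from S0 until a state repeats:
  S0 -> S12 -> S4 -> S20 -> S2 -> S10 -> S0
S0 first seen at step 0, revisited at step 6.
Cycle length = 6 - 0 = 6

6


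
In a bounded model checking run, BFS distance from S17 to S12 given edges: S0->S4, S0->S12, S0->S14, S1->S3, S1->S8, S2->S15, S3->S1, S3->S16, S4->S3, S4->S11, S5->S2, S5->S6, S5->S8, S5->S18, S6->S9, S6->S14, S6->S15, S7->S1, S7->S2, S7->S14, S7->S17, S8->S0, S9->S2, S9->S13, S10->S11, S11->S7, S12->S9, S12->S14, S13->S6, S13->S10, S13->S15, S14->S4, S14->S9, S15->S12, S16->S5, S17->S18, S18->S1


BFS layer-by-layer from S17:
  dist 0: {S17}
  dist 1: {S18}
  dist 2: {S1}
  dist 3: {S3, S8}
  dist 4: {S0, S16}
  dist 5: {S4, S5, S12, S14}
  -> S12 reached at distance 5
Shortest path length = 5

5


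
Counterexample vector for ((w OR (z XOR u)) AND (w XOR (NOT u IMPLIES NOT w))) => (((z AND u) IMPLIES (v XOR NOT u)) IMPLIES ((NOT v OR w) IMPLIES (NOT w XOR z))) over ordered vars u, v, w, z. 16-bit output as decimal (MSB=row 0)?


F1 = ((w OR (z XOR u)) AND (w XOR (NOT u IMPLIES NOT w)))
F2 = (((z AND u) IMPLIES (v XOR NOT u)) IMPLIES ((NOT v OR w) IMPLIES (NOT w XOR z)))
Counterexample to F1=>F2 is where F1=1 and F2=0.
Evaluate each row (bits = u,v,w,z, MSB first):
  row 0 [0000]: F1=0 F2=1 -> F1&~F2 -> 0
  row 1 [0001]: F1=1 F2=0 -> F1&~F2 -> 1
  row 2 [0010]: F1=1 F2=0 -> F1&~F2 -> 1
  row 3 [0011]: F1=1 F2=1 -> F1&~F2 -> 0
  row 4 [0100]: F1=0 F2=1 -> F1&~F2 -> 0
  row 5 [0101]: F1=1 F2=1 -> F1&~F2 -> 0
  row 6 [0110]: F1=1 F2=0 -> F1&~F2 -> 1
  row 7 [0111]: F1=1 F2=1 -> F1&~F2 -> 0
  row 8 [1000]: F1=1 F2=1 -> F1&~F2 -> 0
  row 9 [1001]: F1=0 F2=1 -> F1&~F2 -> 0
  row 10 [1010]: F1=0 F2=0 -> F1&~F2 -> 0
  row 11 [1011]: F1=0 F2=1 -> F1&~F2 -> 0
  row 12 [1100]: F1=1 F2=1 -> F1&~F2 -> 0
  row 13 [1101]: F1=0 F2=1 -> F1&~F2 -> 0
  row 14 [1110]: F1=0 F2=0 -> F1&~F2 -> 0
  row 15 [1111]: F1=0 F2=1 -> F1&~F2 -> 0
Full result column, 4 rows per line (u,v fixed per line; w,z runs 00..11 left to right):
  rows 0-3 [u,v=00]: 0110  = hex 6
  rows 4-7 [u,v=01]: 0010  = hex 2
  rows 8-11 [u,v=10]: 0000  = hex 0
  rows 12-15 [u,v=11]: 0000  = hex 0
Counterexample vector (row 0 .. row 15) = 0110001000000000
Output column grouped in 4s = 0110 0010 0000 0000 = 0x6200
Convert to decimal digit by digit (value = value*16 + digit):
  6 -> 6
  6*16 + 2 = 98
  98*16 + 0 = 1568
  1568*16 + 0 = 25088
Decimal = 25088

25088


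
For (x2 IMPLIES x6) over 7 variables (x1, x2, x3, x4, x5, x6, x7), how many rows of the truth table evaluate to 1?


Formula: (x2 IMPLIES x6) over 7 vars (128 rows)
Evaluate each row (x1, x2, x3, x4, x5, x6, x7 as bits, MSB first):
  row 0 [0000000]: (0 IMPLIES 0) -> 1
  row 1 [0000001]: (0 IMPLIES 0) -> 1
  row 2 [0000010]: (0 IMPLIES 1) -> 1
  row 3 [0000011]: (0 IMPLIES 1) -> 1
  row 4 [0000100]: (0 IMPLIES 0) -> 1
  (every remaining row is evaluated the same way; all 128 results are listed next)
Full result column, 8 rows per line (x1,x2,x3,x4 fixed per line; x5,x6,x7 runs 000..111 left to right):
  rows 0-7 [x1,x2,x3,x4=0000]: 11111111  (ones: 8)
  rows 8-15 [x1,x2,x3,x4=0001]: 11111111  (ones: 8)
  rows 16-23 [x1,x2,x3,x4=0010]: 11111111  (ones: 8)
  rows 24-31 [x1,x2,x3,x4=0011]: 11111111  (ones: 8)
  rows 32-39 [x1,x2,x3,x4=0100]: 00110011  (ones: 4)
  rows 40-47 [x1,x2,x3,x4=0101]: 00110011  (ones: 4)
  rows 48-55 [x1,x2,x3,x4=0110]: 00110011  (ones: 4)
  rows 56-63 [x1,x2,x3,x4=0111]: 00110011  (ones: 4)
  rows 64-71 [x1,x2,x3,x4=1000]: 11111111  (ones: 8)
  rows 72-79 [x1,x2,x3,x4=1001]: 11111111  (ones: 8)
  rows 80-87 [x1,x2,x3,x4=1010]: 11111111  (ones: 8)
  rows 88-95 [x1,x2,x3,x4=1011]: 11111111  (ones: 8)
  rows 96-103 [x1,x2,x3,x4=1100]: 00110011  (ones: 4)
  rows 104-111 [x1,x2,x3,x4=1101]: 00110011  (ones: 4)
  rows 112-119 [x1,x2,x3,x4=1110]: 00110011  (ones: 4)
  rows 120-127 [x1,x2,x3,x4=1111]: 00110011  (ones: 4)
Count of 1-rows = 8+8+8+8+4+4+4+4+8+8+8+8+4+4+4+4 = 96

96


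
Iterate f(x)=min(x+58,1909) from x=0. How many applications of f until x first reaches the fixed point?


Step 1: x=0, cap=1909, increment=58
Step 2: x grows by 58 each step until capped at 1909; fixed point is x=1909
Step 3: iterations = ceil(1909/58) = 33

33


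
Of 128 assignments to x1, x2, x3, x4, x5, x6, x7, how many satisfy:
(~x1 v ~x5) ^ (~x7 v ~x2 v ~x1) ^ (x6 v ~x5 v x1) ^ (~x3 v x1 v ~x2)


CNF with 4 clauses over 7 vars (128 assignments).
An assignment satisfies CNF iff every clause has >=1 true literal.
Check each row (bits = x1,x2,x3,x4,x5,x6,x7; clause T/F shown):
  row 0 [0000000]: clauses=TTTT -> 1
  row 1 [0000001]: clauses=TTTT -> 1
  row 2 [0000010]: clauses=TTTT -> 1
  row 3 [0000011]: clauses=TTTT -> 1
  row 4 [0000100]: clauses=TTFT -> 0
  (every remaining row is evaluated the same way; all 128 results are listed next)
Full result column, 8 rows per line (x1,x2,x3,x4 fixed per line; x5,x6,x7 runs 000..111 left to right):
  rows 0-7 [x1,x2,x3,x4=0000]: 11110011  (ones: 6)
  rows 8-15 [x1,x2,x3,x4=0001]: 11110011  (ones: 6)
  rows 16-23 [x1,x2,x3,x4=0010]: 11110011  (ones: 6)
  rows 24-31 [x1,x2,x3,x4=0011]: 11110011  (ones: 6)
  rows 32-39 [x1,x2,x3,x4=0100]: 11110011  (ones: 6)
  rows 40-47 [x1,x2,x3,x4=0101]: 11110011  (ones: 6)
  rows 48-55 [x1,x2,x3,x4=0110]: 00000000  (ones: 0)
  rows 56-63 [x1,x2,x3,x4=0111]: 00000000  (ones: 0)
  rows 64-71 [x1,x2,x3,x4=1000]: 11110000  (ones: 4)
  rows 72-79 [x1,x2,x3,x4=1001]: 11110000  (ones: 4)
  rows 80-87 [x1,x2,x3,x4=1010]: 11110000  (ones: 4)
  rows 88-95 [x1,x2,x3,x4=1011]: 11110000  (ones: 4)
  rows 96-103 [x1,x2,x3,x4=1100]: 10100000  (ones: 2)
  rows 104-111 [x1,x2,x3,x4=1101]: 10100000  (ones: 2)
  rows 112-119 [x1,x2,x3,x4=1110]: 10100000  (ones: 2)
  rows 120-127 [x1,x2,x3,x4=1111]: 10100000  (ones: 2)
Satisfying assignments = 6+6+6+6+6+6+0+0+4+4+4+4+2+2+2+2 = 60

60


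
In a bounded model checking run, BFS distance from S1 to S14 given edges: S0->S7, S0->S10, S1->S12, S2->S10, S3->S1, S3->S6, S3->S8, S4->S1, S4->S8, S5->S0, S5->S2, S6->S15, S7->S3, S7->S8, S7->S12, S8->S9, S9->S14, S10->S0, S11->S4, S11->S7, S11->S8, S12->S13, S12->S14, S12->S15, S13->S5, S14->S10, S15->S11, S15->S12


BFS layer-by-layer from S1:
  dist 0: {S1}
  dist 1: {S12}
  dist 2: {S13, S14, S15}
  -> S14 reached at distance 2
Shortest path length = 2

2


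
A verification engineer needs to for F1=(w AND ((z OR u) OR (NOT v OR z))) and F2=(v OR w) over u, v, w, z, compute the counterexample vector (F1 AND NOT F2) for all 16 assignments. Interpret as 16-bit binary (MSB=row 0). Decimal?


F1 = (w AND ((z OR u) OR (NOT v OR z)))
F2 = (v OR w)
Counterexample to F1=>F2 is where F1=1 and F2=0.
Evaluate each row (bits = u,v,w,z, MSB first):
  row 0 [0000]: F1=0 F2=0 -> F1&~F2 -> 0
  row 1 [0001]: F1=0 F2=0 -> F1&~F2 -> 0
  row 2 [0010]: F1=1 F2=1 -> F1&~F2 -> 0
  row 3 [0011]: F1=1 F2=1 -> F1&~F2 -> 0
  row 4 [0100]: F1=0 F2=1 -> F1&~F2 -> 0
  row 5 [0101]: F1=0 F2=1 -> F1&~F2 -> 0
  row 6 [0110]: F1=0 F2=1 -> F1&~F2 -> 0
  row 7 [0111]: F1=1 F2=1 -> F1&~F2 -> 0
  row 8 [1000]: F1=0 F2=0 -> F1&~F2 -> 0
  row 9 [1001]: F1=0 F2=0 -> F1&~F2 -> 0
  row 10 [1010]: F1=1 F2=1 -> F1&~F2 -> 0
  row 11 [1011]: F1=1 F2=1 -> F1&~F2 -> 0
  row 12 [1100]: F1=0 F2=1 -> F1&~F2 -> 0
  row 13 [1101]: F1=0 F2=1 -> F1&~F2 -> 0
  row 14 [1110]: F1=1 F2=1 -> F1&~F2 -> 0
  row 15 [1111]: F1=1 F2=1 -> F1&~F2 -> 0
Full result column, 4 rows per line (u,v fixed per line; w,z runs 00..11 left to right):
  rows 0-3 [u,v=00]: 0000  = hex 0
  rows 4-7 [u,v=01]: 0000  = hex 0
  rows 8-11 [u,v=10]: 0000  = hex 0
  rows 12-15 [u,v=11]: 0000  = hex 0
Counterexample vector (row 0 .. row 15) = 0000000000000000
Output column grouped in 4s = 0000 0000 0000 0000 = 0x0000
Convert to decimal digit by digit (value = value*16 + digit):
  0 -> 0
  0*16 + 0 = 0
  0*16 + 0 = 0
  0*16 + 0 = 0
Decimal = 0

0


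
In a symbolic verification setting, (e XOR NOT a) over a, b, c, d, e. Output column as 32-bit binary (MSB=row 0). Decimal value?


Formula: (e XOR NOT a) over a, b, c, d, e (32 rows)
Evaluate each row (bits = a,b,c,d,e, MSB first):
  row 0 [00000]: (0 XOR NOT 0) -> 1
  row 1 [00001]: (1 XOR NOT 0) -> 0
  row 2 [00010]: (0 XOR NOT 0) -> 1
  row 3 [00011]: (1 XOR NOT 0) -> 0
  row 4 [00100]: (0 XOR NOT 0) -> 1
  row 5 [00101]: (1 XOR NOT 0) -> 0
  row 6 [00110]: (0 XOR NOT 0) -> 1
  row 7 [00111]: (1 XOR NOT 0) -> 0
  row 8 [01000]: (0 XOR NOT 0) -> 1
  row 9 [01001]: (1 XOR NOT 0) -> 0
  row 10 [01010]: (0 XOR NOT 0) -> 1
  row 11 [01011]: (1 XOR NOT 0) -> 0
  row 12 [01100]: (0 XOR NOT 0) -> 1
  row 13 [01101]: (1 XOR NOT 0) -> 0
  row 14 [01110]: (0 XOR NOT 0) -> 1
  row 15 [01111]: (1 XOR NOT 0) -> 0
  row 16 [10000]: (0 XOR NOT 1) -> 0
  row 17 [10001]: (1 XOR NOT 1) -> 1
  row 18 [10010]: (0 XOR NOT 1) -> 0
  row 19 [10011]: (1 XOR NOT 1) -> 1
  row 20 [10100]: (0 XOR NOT 1) -> 0
  row 21 [10101]: (1 XOR NOT 1) -> 1
  row 22 [10110]: (0 XOR NOT 1) -> 0
  row 23 [10111]: (1 XOR NOT 1) -> 1
  row 24 [11000]: (0 XOR NOT 1) -> 0
  row 25 [11001]: (1 XOR NOT 1) -> 1
  row 26 [11010]: (0 XOR NOT 1) -> 0
  row 27 [11011]: (1 XOR NOT 1) -> 1
  row 28 [11100]: (0 XOR NOT 1) -> 0
  row 29 [11101]: (1 XOR NOT 1) -> 1
  row 30 [11110]: (0 XOR NOT 1) -> 0
  row 31 [11111]: (1 XOR NOT 1) -> 1
Full result column, 4 rows per line (a,b,c fixed per line; d,e runs 00..11 left to right):
  rows 0-3 [a,b,c=000]: 1010  = hex A
  rows 4-7 [a,b,c=001]: 1010  = hex A
  rows 8-11 [a,b,c=010]: 1010  = hex A
  rows 12-15 [a,b,c=011]: 1010  = hex A
  rows 16-19 [a,b,c=100]: 0101  = hex 5
  rows 20-23 [a,b,c=101]: 0101  = hex 5
  rows 24-27 [a,b,c=110]: 0101  = hex 5
  rows 28-31 [a,b,c=111]: 0101  = hex 5
Output column (row 0 .. row 31) = 10101010101010100101010101010101
Output column grouped in 4s = 1010 1010 1010 1010 0101 0101 0101 0101 = 0xAAAA5555
Convert to decimal digit by digit (value = value*16 + digit):
  A -> 10
  10*16 + 10 (A) = 170
  170*16 + 10 (A) = 2730
  2730*16 + 10 (A) = 43690
  43690*16 + 5 = 699045
  699045*16 + 5 = 11184725
  11184725*16 + 5 = 178955605
  178955605*16 + 5 = 2863289685
Decimal = 2863289685

2863289685


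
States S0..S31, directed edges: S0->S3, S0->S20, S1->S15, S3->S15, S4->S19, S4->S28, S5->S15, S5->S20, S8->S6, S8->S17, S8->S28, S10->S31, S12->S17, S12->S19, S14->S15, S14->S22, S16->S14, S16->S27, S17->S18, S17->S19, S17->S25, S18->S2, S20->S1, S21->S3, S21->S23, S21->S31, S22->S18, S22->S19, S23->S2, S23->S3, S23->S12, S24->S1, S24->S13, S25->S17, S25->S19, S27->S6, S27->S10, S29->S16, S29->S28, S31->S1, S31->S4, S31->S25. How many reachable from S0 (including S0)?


BFS from S0:
  layer 0: {S0}
  layer 1: {S3, S20}
  layer 2: {S1, S15}
Reachable set: {S0, S1, S3, S15, S20}
Count = 5

5


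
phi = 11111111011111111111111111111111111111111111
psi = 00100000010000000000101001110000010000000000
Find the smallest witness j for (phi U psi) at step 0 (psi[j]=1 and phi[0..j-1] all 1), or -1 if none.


(phi U psi) at 0: need smallest j with psi[j]=1 and phi[i]=1 for all i in [0,j).
Scan from step 0:
  step 0: phi=1, psi=0 -> continue
  step 1: phi=1, psi=0 -> continue
  step 2: psi=1 and phi held for [0,2) -> witness found
Witness step = 2

2


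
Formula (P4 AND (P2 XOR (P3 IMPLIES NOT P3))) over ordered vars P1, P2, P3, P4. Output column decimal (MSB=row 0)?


Formula: (P4 AND (P2 XOR (P3 IMPLIES NOT P3))) over P1, P2, P3, P4 (16 rows)
Evaluate each row (bits = P1,P2,P3,P4, MSB first):
  row 0 [0000]: (0 AND (0 XOR (0 IMPLIES NOT 0))) -> 0
  row 1 [0001]: (1 AND (0 XOR (0 IMPLIES NOT 0))) -> 1
  row 2 [0010]: (0 AND (0 XOR (1 IMPLIES NOT 1))) -> 0
  row 3 [0011]: (1 AND (0 XOR (1 IMPLIES NOT 1))) -> 0
  row 4 [0100]: (0 AND (1 XOR (0 IMPLIES NOT 0))) -> 0
  row 5 [0101]: (1 AND (1 XOR (0 IMPLIES NOT 0))) -> 0
  row 6 [0110]: (0 AND (1 XOR (1 IMPLIES NOT 1))) -> 0
  row 7 [0111]: (1 AND (1 XOR (1 IMPLIES NOT 1))) -> 1
  row 8 [1000]: (0 AND (0 XOR (0 IMPLIES NOT 0))) -> 0
  row 9 [1001]: (1 AND (0 XOR (0 IMPLIES NOT 0))) -> 1
  row 10 [1010]: (0 AND (0 XOR (1 IMPLIES NOT 1))) -> 0
  row 11 [1011]: (1 AND (0 XOR (1 IMPLIES NOT 1))) -> 0
  row 12 [1100]: (0 AND (1 XOR (0 IMPLIES NOT 0))) -> 0
  row 13 [1101]: (1 AND (1 XOR (0 IMPLIES NOT 0))) -> 0
  row 14 [1110]: (0 AND (1 XOR (1 IMPLIES NOT 1))) -> 0
  row 15 [1111]: (1 AND (1 XOR (1 IMPLIES NOT 1))) -> 1
Full result column, 4 rows per line (P1,P2 fixed per line; P3,P4 runs 00..11 left to right):
  rows 0-3 [P1,P2=00]: 0100  = hex 4
  rows 4-7 [P1,P2=01]: 0001  = hex 1
  rows 8-11 [P1,P2=10]: 0100  = hex 4
  rows 12-15 [P1,P2=11]: 0001  = hex 1
Output column (row 0 .. row 15) = 0100000101000001
Output column grouped in 4s = 0100 0001 0100 0001 = 0x4141
Convert to decimal digit by digit (value = value*16 + digit):
  4 -> 4
  4*16 + 1 = 65
  65*16 + 4 = 1044
  1044*16 + 1 = 16705
Decimal = 16705

16705
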